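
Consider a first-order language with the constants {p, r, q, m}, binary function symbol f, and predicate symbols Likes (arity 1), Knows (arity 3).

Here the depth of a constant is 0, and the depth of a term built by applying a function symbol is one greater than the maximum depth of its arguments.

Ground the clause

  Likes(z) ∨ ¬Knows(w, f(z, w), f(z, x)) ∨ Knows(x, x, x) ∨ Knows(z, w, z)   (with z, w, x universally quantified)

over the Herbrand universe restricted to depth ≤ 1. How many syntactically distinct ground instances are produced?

8000

Ground terms of depth ≤ 1:
  Let N_k = |{terms of depth ≤ k}|. Then N_0 = 4 and N_k = 4 + N_{k-1}^2 for k ≥ 1 (one summand per function symbol, arity giving the exponent).
  N_0 = 4
  N_1 = 4 + 4^2 = 20
So there are 20 ground terms available for substitution.
Each of z, w, x ranges independently over the available ground terms, and distinct assignments produce distinct instances.
Number of ground instances = 20^3 = 8000.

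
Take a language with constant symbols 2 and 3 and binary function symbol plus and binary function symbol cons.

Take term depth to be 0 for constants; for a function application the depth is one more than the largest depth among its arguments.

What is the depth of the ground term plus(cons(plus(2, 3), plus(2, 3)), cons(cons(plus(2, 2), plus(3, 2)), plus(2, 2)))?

depth(plus(2, 3)) = 1 + max(0, 0) = 1
depth(cons(plus(2, 3), plus(2, 3))) = 1 + max(1, 1) = 2
depth(plus(2, 2)) = 1 + max(0, 0) = 1
depth(plus(3, 2)) = 1 + max(0, 0) = 1
depth(cons(plus(2, 2), plus(3, 2))) = 1 + max(1, 1) = 2
depth(cons(cons(plus(2, 2), plus(3, 2)), plus(2, 2))) = 1 + max(2, 1) = 3
depth(plus(cons(plus(2, 3), plus(2, 3)), cons(cons(plus(2, 2), plus(3, 2)), plus(2, 2)))) = 1 + max(2, 3) = 4

4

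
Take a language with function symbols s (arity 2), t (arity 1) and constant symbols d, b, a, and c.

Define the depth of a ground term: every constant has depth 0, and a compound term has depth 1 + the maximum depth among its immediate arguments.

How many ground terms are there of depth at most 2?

Let N_k = |{terms of depth ≤ k}|. Then N_0 = 4 and N_k = 4 + N_{k-1}^2 + N_{k-1} for k ≥ 1 (one summand per function symbol, arity giving the exponent).
N_0 = 4
N_1 = 4 + 4^2 + 4 = 24
N_2 = 4 + 24^2 + 24 = 604

604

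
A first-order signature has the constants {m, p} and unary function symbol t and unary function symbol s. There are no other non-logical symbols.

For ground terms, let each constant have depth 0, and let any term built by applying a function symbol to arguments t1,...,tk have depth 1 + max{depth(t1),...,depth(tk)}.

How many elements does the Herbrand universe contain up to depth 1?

If N_k denotes the number of depth-≤k ground terms, the 2 constants give N_0 = 2, and each function symbol of arity r contributes N_{k-1}^r new terms at level k: N_k = 2 + N_{k-1} + N_{k-1}.
N_0 = 2
N_1 = 2 + 2 + 2 = 6
Explicitly: m, p, t(m), t(p), s(m), s(p).

6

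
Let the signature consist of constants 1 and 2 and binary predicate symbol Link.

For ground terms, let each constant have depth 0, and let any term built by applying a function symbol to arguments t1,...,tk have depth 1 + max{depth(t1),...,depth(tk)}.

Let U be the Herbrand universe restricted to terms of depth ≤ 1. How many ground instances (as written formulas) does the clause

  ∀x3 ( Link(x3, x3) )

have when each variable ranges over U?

Ground terms of depth ≤ 1:
  With no function symbols every ground term is a constant, so there are exactly 2 ground terms at every depth bound.
  N_0 = 2
  N_1 = 2
So there are 2 ground terms available for substitution.
The clause has 1 distinct variable (x3), which appears in the body. In the free term algebra distinct substitutions yield syntactically distinct ground instances.
Number of ground instances = 2.

2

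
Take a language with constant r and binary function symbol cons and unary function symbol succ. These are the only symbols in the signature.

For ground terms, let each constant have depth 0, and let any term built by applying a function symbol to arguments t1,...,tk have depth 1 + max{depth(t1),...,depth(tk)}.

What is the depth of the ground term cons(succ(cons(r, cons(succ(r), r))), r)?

5

depth(succ(r)) = 1 + depth(r) = 1 + 0 = 1
depth(cons(succ(r), r)) = 1 + max(1, 0) = 2
depth(cons(r, cons(succ(r), r))) = 1 + max(0, 2) = 3
depth(succ(cons(r, cons(succ(r), r)))) = 1 + depth(cons(r, cons(succ(r), r))) = 1 + 3 = 4
depth(cons(succ(cons(r, cons(succ(r), r))), r)) = 1 + max(4, 0) = 5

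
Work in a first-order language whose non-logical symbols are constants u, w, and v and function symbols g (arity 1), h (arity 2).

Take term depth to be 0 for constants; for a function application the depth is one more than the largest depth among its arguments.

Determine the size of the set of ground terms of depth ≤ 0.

3

Let N_k = |{terms of depth ≤ k}|. Then N_0 = 3 and N_k = 3 + N_{k-1} + N_{k-1}^2 for k ≥ 1 (one summand per function symbol, arity giving the exponent).
N_0 = 3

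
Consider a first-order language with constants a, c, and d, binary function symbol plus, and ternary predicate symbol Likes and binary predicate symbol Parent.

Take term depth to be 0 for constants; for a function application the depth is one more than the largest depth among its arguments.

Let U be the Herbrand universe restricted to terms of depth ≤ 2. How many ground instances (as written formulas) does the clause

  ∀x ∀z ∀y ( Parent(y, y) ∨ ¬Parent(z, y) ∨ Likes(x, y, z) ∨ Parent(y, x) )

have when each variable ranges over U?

Ground terms of depth ≤ 2:
  Write N_k for the number of ground terms of depth ≤ k. A term of depth ≤ k is either a constant or a function symbol applied to arguments of depth ≤ k−1, so N_k = 3 + N_{k-1}^2.
  N_0 = 3
  N_1 = 3 + 3^2 = 12
  N_2 = 3 + 12^2 = 147
So there are 147 ground terms available for substitution.
The body mentions every one of the 3 quantified variables; since ground terms form a free algebra, no two substitutions collapse to the same formula.
Number of ground instances = 147^3 = 3176523.

3176523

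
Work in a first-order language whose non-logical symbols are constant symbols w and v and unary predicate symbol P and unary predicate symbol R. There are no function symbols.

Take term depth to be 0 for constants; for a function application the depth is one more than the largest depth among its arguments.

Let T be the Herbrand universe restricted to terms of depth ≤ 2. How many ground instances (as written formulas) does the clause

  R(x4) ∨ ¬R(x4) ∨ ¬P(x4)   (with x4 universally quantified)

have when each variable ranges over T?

2

Ground terms of depth ≤ 2:
  With no function symbols every ground term is a constant, so there are exactly 2 ground terms at every depth bound.
  N_0 = 2
  N_1 = 2
  N_2 = 2
  Explicitly: w, v.
So there are 2 ground terms available for substitution.
The variable x4 ranges independently over the available ground terms, and distinct assignments produce distinct instances.
Number of ground instances = 2.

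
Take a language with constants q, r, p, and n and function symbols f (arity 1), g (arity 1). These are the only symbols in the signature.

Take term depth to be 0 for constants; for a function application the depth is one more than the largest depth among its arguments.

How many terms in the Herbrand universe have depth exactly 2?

Count level by level. With function symbols f/1, g/1, the terms of depth ≤ k are the 4 constants together with each function applied to depth-≤(k−1) tuples, so N_k = 4 + N_{k-1} + N_{k-1}.
N_0 = 4
N_1 = 4 + 4 + 4 = 12
N_2 = 4 + 12 + 12 = 28
Terms of depth exactly 2: N_2 − N_1 = 28 − 12 = 16.

16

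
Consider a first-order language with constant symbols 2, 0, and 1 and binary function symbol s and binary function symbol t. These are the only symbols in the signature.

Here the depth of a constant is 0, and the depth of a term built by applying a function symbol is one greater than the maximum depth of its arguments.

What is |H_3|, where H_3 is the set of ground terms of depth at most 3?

If N_k denotes the number of depth-≤k ground terms, the 3 constants give N_0 = 3, and each function symbol of arity r contributes N_{k-1}^r new terms at level k: N_k = 3 + N_{k-1}^2 + N_{k-1}^2.
N_0 = 3
N_1 = 3 + 3^2 + 3^2 = 21
N_2 = 3 + 21^2 + 21^2 = 885
N_3 = 3 + 885^2 + 885^2 = 1566453

1566453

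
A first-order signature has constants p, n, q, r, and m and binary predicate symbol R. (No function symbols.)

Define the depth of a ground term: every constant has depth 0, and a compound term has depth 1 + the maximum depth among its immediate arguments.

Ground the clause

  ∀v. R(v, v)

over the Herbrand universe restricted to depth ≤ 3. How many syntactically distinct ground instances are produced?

5

Ground terms of depth ≤ 3:
  With no function symbols every ground term is a constant, so there are exactly 5 ground terms at every depth bound.
  N_0 = 5
  N_1 = 5
  N_2 = 5
  N_3 = 5
  Explicitly: p, n, q, r, m.
So there are 5 ground terms available for substitution.
The body mentions the single quantified variable v; since ground terms form a free algebra, no two substitutions collapse to the same formula.
Number of ground instances = 5.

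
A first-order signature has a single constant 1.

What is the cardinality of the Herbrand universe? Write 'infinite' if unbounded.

There are no function symbols, so the only ground term is the single constant.
The Herbrand universe is {1}, finite with 1 element.

1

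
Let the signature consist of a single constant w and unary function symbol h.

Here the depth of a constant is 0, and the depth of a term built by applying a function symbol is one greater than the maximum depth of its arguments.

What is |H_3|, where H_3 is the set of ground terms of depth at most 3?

Let N_k count ground terms of depth at most k. Each non-constant term of depth ≤ k is some function symbol applied to depth-≤(k−1) arguments, giving N_k = 1 + N_{k-1}.
N_0 = 1
N_1 = 1 + 1 = 2
N_2 = 1 + 2 = 3
N_3 = 1 + 3 = 4

4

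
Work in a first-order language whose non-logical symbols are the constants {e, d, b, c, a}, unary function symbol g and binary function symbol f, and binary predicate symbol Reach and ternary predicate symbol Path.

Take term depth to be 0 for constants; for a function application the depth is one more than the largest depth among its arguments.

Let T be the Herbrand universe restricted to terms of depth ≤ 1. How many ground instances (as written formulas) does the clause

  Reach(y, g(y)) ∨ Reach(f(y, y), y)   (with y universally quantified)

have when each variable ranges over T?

35

Ground terms of depth ≤ 1:
  If N_k denotes the number of depth-≤k ground terms, the 5 constants give N_0 = 5, and each function symbol of arity r contributes N_{k-1}^r new terms at level k: N_k = 5 + N_{k-1} + N_{k-1}^2.
  N_0 = 5
  N_1 = 5 + 5 + 5^2 = 35
So there are 35 ground terms available for substitution.
There is 1 variable to instantiate (y),  occurring in at least one literal, so different choices give different ground instances.
Number of ground instances = 35.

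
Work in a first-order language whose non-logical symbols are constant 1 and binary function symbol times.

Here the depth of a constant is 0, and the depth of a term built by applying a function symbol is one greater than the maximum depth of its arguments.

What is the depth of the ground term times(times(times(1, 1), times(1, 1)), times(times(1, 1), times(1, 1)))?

depth(times(1, 1)) = 1 + max(0, 0) = 1
depth(times(times(1, 1), times(1, 1))) = 1 + max(1, 1) = 2
depth(times(times(times(1, 1), times(1, 1)), times(times(1, 1), times(1, 1)))) = 1 + max(2, 2) = 3

3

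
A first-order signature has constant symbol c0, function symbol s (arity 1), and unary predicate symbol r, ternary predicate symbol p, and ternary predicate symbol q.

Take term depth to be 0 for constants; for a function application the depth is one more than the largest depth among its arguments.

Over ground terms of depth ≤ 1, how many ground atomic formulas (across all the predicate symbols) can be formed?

First count ground terms of depth ≤ 1.
Count level by level. With function symbols s/1, the terms of depth ≤ k are the 1 constant together with each function applied to depth-≤(k−1) tuples, so N_k = 1 + N_{k-1}.
N_0 = 1
N_1 = 1 + 1 = 2
Explicitly: c0, s(c0).
So |H| = 2.
A ground atom is a predicate applied to a tuple of terms from H, so the count is the sum over predicates of |H|^arity:
  r: 2;  p: 2^3 = 8;  q: 2^3 = 8
Total ground atoms: 2 + 8 + 8 = 18.

18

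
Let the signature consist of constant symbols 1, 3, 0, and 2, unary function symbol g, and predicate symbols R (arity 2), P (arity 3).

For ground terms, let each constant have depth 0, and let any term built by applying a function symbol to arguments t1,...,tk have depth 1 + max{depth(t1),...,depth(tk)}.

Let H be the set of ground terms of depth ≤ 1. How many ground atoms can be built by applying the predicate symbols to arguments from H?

First count ground terms of depth ≤ 1.
Let N_k count ground terms of depth at most k. Each non-constant term of depth ≤ k is some function symbol applied to depth-≤(k−1) arguments, giving N_k = 4 + N_{k-1}.
N_0 = 4
N_1 = 4 + 4 = 8
So |H| = 8.
A ground atom is a predicate applied to a tuple of terms from H, so the count is the sum over predicates of |H|^arity:
  R: 8^2 = 64;  P: 8^3 = 512
Total ground atoms: 64 + 512 = 576.

576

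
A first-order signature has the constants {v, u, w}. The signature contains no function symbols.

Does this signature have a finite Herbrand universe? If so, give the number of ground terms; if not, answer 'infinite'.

3

There are no function symbols, so every ground term is one of the 3 constants.
The Herbrand universe is {v, u, w}, which is finite with 3 elements.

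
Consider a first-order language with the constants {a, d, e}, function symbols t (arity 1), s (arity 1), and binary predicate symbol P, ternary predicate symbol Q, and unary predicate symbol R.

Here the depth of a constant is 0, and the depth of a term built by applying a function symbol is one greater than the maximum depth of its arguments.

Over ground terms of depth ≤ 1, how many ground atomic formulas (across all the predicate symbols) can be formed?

819

First count ground terms of depth ≤ 1.
Count level by level. With function symbols t/1, s/1, the terms of depth ≤ k are the 3 constants together with each function applied to depth-≤(k−1) tuples, so N_k = 3 + N_{k-1} + N_{k-1}.
N_0 = 3
N_1 = 3 + 3 + 3 = 9
So |H| = 9.
Each predicate of arity r yields |H|^r ground atoms (one per choice of an r-tuple from H):
  P: 9^2 = 81;  Q: 9^3 = 729;  R: 9
Total ground atoms: 81 + 729 + 9 = 819.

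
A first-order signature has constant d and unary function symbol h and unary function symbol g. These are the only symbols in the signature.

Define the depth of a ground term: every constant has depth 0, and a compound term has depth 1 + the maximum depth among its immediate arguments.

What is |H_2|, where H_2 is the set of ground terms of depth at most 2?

Write N_k for the number of ground terms of depth ≤ k. A term of depth ≤ k is either a constant or a function symbol applied to arguments of depth ≤ k−1, so N_k = 1 + N_{k-1} + N_{k-1}.
N_0 = 1
N_1 = 1 + 1 + 1 = 3
N_2 = 1 + 3 + 3 = 7

7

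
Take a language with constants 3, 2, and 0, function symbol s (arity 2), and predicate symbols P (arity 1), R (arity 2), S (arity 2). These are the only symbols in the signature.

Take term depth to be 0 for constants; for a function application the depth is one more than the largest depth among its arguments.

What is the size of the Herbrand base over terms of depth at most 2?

First count ground terms of depth ≤ 2.
Write N_k for the number of ground terms of depth ≤ k. A term of depth ≤ k is either a constant or a function symbol applied to arguments of depth ≤ k−1, so N_k = 3 + N_{k-1}^2.
N_0 = 3
N_1 = 3 + 3^2 = 12
N_2 = 3 + 12^2 = 147
So |H| = 147.
Each predicate of arity r yields |H|^r ground atoms (one per choice of an r-tuple from H):
  P: 147;  R: 147^2 = 21609;  S: 147^2 = 21609
Total ground atoms: 147 + 21609 + 21609 = 43365.

43365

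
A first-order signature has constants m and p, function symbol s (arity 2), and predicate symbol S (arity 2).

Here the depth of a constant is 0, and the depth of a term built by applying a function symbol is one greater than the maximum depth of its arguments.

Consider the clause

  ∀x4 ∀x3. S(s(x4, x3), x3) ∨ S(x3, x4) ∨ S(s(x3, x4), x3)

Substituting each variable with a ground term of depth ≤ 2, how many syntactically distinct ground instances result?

1444

Ground terms of depth ≤ 2:
  Let N_k = |{terms of depth ≤ k}|. Then N_0 = 2 and N_k = 2 + N_{k-1}^2 for k ≥ 1 (one summand per function symbol, arity giving the exponent).
  N_0 = 2
  N_1 = 2 + 2^2 = 6
  N_2 = 2 + 6^2 = 38
So there are 38 ground terms available for substitution.
Each of x4, x3 ranges independently over the available ground terms, and distinct assignments produce distinct instances.
Number of ground instances = 38^2 = 1444.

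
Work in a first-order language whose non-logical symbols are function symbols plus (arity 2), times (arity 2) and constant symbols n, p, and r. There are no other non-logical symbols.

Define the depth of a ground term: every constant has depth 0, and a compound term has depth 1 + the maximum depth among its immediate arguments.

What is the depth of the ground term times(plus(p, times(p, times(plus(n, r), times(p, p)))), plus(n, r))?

5

depth(plus(n, r)) = 1 + max(0, 0) = 1
depth(times(p, p)) = 1 + max(0, 0) = 1
depth(times(plus(n, r), times(p, p))) = 1 + max(1, 1) = 2
depth(times(p, times(plus(n, r), times(p, p)))) = 1 + max(0, 2) = 3
depth(plus(p, times(p, times(plus(n, r), times(p, p))))) = 1 + max(0, 3) = 4
depth(times(plus(p, times(p, times(plus(n, r), times(p, p)))), plus(n, r))) = 1 + max(4, 1) = 5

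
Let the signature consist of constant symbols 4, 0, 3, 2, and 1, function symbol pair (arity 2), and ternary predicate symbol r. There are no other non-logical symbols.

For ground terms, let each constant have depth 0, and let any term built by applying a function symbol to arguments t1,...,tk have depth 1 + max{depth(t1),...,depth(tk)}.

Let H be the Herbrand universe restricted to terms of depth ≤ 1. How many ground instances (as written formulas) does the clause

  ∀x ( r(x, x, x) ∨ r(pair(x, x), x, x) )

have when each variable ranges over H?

30

Ground terms of depth ≤ 1:
  Count level by level. With function symbols pair/2, the terms of depth ≤ k are the 5 constants together with each function applied to depth-≤(k−1) tuples, so N_k = 5 + N_{k-1}^2.
  N_0 = 5
  N_1 = 5 + 5^2 = 30
So there are 30 ground terms available for substitution.
The body mentions the single quantified variable x; since ground terms form a free algebra, no two substitutions collapse to the same formula.
Number of ground instances = 30.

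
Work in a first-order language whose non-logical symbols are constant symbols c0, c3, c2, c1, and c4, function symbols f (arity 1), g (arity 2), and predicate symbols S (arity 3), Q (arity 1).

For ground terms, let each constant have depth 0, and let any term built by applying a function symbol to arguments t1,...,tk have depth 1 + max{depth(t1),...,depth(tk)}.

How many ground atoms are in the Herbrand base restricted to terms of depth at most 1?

42910

First count ground terms of depth ≤ 1.
Count level by level. With function symbols f/1, g/2, the terms of depth ≤ k are the 5 constants together with each function applied to depth-≤(k−1) tuples, so N_k = 5 + N_{k-1} + N_{k-1}^2.
N_0 = 5
N_1 = 5 + 5 + 5^2 = 35
So |H| = 35.
Ground atoms are formed by filling each argument slot of a predicate with a term from H, so an r-ary predicate gives |H|^r atoms:
  S: 35^3 = 42875;  Q: 35
Total ground atoms: 42875 + 35 = 42910.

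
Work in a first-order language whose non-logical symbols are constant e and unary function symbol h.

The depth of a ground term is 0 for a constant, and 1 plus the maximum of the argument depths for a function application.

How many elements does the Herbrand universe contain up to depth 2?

Let N_k = |{terms of depth ≤ k}|. Then N_0 = 1 and N_k = 1 + N_{k-1} for k ≥ 1 (one summand per function symbol, arity giving the exponent).
N_0 = 1
N_1 = 1 + 1 = 2
N_2 = 1 + 2 = 3

3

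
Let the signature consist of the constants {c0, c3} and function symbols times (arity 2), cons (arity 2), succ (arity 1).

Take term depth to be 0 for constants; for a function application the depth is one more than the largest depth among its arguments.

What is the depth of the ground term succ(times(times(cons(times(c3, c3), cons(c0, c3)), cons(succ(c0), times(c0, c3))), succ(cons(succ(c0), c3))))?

5

depth(times(c3, c3)) = 1 + max(0, 0) = 1
depth(cons(c0, c3)) = 1 + max(0, 0) = 1
depth(cons(times(c3, c3), cons(c0, c3))) = 1 + max(1, 1) = 2
depth(succ(c0)) = 1 + depth(c0) = 1 + 0 = 1
depth(times(c0, c3)) = 1 + max(0, 0) = 1
depth(cons(succ(c0), times(c0, c3))) = 1 + max(1, 1) = 2
depth(times(cons(times(c3, c3), cons(c0, c3)), cons(succ(c0), times(c0, c3)))) = 1 + max(2, 2) = 3
depth(cons(succ(c0), c3)) = 1 + max(1, 0) = 2
depth(succ(cons(succ(c0), c3))) = 1 + depth(cons(succ(c0), c3)) = 1 + 2 = 3
depth(times(times(cons(times(c3, c3), cons(c0, c3)), cons(succ(c0), times(c0, c3))), succ(cons(succ(c0), c3)))) = 1 + max(3, 3) = 4
depth(succ(times(times(cons(times(c3, c3), cons(c0, c3)), cons(succ(c0), times(c0, c3))), succ(cons(succ(c0), c3))))) = 1 + depth(times(times(cons(times(c3, c3), cons(c0, c3)), cons(succ(c0), times(c0, c3))), succ(cons(succ(c0), c3)))) = 1 + 4 = 5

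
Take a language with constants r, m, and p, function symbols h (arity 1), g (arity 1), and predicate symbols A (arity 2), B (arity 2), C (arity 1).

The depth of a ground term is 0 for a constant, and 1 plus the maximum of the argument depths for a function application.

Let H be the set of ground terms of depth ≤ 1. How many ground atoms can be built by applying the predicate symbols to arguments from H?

171

First count ground terms of depth ≤ 1.
Write N_k for the number of ground terms of depth ≤ k. A term of depth ≤ k is either a constant or a function symbol applied to arguments of depth ≤ k−1, so N_k = 3 + N_{k-1} + N_{k-1}.
N_0 = 3
N_1 = 3 + 3 + 3 = 9
Explicitly: r, m, p, h(r), h(m), h(p), g(r), g(m), g(p).
So |H| = 9.
Each predicate of arity r yields |H|^r ground atoms (one per choice of an r-tuple from H):
  A: 9^2 = 81;  B: 9^2 = 81;  C: 9
Total ground atoms: 81 + 81 + 9 = 171.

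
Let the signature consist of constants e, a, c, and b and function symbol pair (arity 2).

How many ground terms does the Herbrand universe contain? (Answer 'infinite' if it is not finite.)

The signature has at least one function symbol (pair, arity 2) and at least one constant (e).
Iterating pair gives infinitely many distinct ground terms: e, pair(e, e), pair(pair(e, e), pair(e, e)), ...
So the Herbrand universe is infinite.

infinite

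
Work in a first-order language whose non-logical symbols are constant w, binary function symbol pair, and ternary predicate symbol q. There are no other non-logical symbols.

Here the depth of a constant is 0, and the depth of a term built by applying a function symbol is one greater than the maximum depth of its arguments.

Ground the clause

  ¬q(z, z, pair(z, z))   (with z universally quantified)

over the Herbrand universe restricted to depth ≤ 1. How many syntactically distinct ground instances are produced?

2

Ground terms of depth ≤ 1:
  Let N_k count ground terms of depth at most k. Each non-constant term of depth ≤ k is some function symbol applied to depth-≤(k−1) arguments, giving N_k = 1 + N_{k-1}^2.
  N_0 = 1
  N_1 = 1 + 1^2 = 2
  Explicitly: w, pair(w, w).
So there are 2 ground terms available for substitution.
There is 1 variable to instantiate (z),  occurring in at least one literal, so different choices give different ground instances.
Number of ground instances = 2.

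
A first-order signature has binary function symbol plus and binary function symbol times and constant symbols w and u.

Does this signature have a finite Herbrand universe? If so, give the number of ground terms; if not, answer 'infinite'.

The signature has at least one function symbol (plus, arity 2) and at least one constant (w).
Iterating plus gives infinitely many distinct ground terms: w, plus(w, w), plus(plus(w, w), plus(w, w)), ...
So the Herbrand universe is infinite.

infinite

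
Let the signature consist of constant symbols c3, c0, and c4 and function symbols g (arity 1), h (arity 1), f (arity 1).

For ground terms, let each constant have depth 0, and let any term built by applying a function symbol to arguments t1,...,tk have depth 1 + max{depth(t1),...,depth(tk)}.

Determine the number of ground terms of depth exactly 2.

27

Let N_k count ground terms of depth at most k. Each non-constant term of depth ≤ k is some function symbol applied to depth-≤(k−1) arguments, giving N_k = 3 + N_{k-1} + N_{k-1} + N_{k-1}.
N_0 = 3
N_1 = 3 + 3 + 3 + 3 = 12
N_2 = 3 + 12 + 12 + 12 = 39
Terms of depth exactly 2: N_2 − N_1 = 39 − 12 = 27.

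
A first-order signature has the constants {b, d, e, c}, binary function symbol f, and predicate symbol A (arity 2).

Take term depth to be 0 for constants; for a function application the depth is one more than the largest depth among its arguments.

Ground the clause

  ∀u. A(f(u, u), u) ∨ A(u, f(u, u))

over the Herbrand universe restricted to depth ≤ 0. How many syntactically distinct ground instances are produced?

4

Ground terms of depth ≤ 0:
  Count level by level. With function symbols f/2, the terms of depth ≤ k are the 4 constants together with each function applied to depth-≤(k−1) tuples, so N_k = 4 + N_{k-1}^2.
  N_0 = 4
  Explicitly: b, d, e, c.
So there are 4 ground terms available for substitution.
There is 1 variable to instantiate (u),  occurring in at least one literal, so different choices give different ground instances.
Number of ground instances = 4.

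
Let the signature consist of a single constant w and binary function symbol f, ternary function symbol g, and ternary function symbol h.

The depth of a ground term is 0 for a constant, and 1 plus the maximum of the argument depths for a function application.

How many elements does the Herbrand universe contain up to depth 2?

Let N_k = |{terms of depth ≤ k}|. Then N_0 = 1 and N_k = 1 + N_{k-1}^2 + N_{k-1}^3 + N_{k-1}^3 for k ≥ 1 (one summand per function symbol, arity giving the exponent).
N_0 = 1
N_1 = 1 + 1^2 + 1^3 + 1^3 = 4
N_2 = 1 + 4^2 + 4^3 + 4^3 = 145

145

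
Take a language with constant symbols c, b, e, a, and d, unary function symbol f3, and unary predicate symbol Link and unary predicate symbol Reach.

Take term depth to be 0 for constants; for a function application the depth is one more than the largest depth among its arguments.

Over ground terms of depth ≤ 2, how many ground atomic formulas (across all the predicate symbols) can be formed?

First count ground terms of depth ≤ 2.
Write N_k for the number of ground terms of depth ≤ k. A term of depth ≤ k is either a constant or a function symbol applied to arguments of depth ≤ k−1, so N_k = 5 + N_{k-1}.
N_0 = 5
N_1 = 5 + 5 = 10
N_2 = 5 + 10 = 15
So |H| = 15.
For each predicate symbol, the number of ground atoms is |H| raised to its arity; summing:
  Link: 15;  Reach: 15
Total ground atoms: 15 + 15 = 30.

30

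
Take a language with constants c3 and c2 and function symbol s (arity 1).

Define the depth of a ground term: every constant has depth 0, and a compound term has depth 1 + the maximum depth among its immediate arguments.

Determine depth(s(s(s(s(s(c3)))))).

depth(s(c3)) = 1 + depth(c3) = 1 + 0 = 1
depth(s(s(c3))) = 1 + depth(s(c3)) = 1 + 1 = 2
depth(s(s(s(c3)))) = 1 + depth(s(s(c3))) = 1 + 2 = 3
depth(s(s(s(s(c3))))) = 1 + depth(s(s(s(c3)))) = 1 + 3 = 4
depth(s(s(s(s(s(c3)))))) = 1 + depth(s(s(s(s(c3))))) = 1 + 4 = 5

5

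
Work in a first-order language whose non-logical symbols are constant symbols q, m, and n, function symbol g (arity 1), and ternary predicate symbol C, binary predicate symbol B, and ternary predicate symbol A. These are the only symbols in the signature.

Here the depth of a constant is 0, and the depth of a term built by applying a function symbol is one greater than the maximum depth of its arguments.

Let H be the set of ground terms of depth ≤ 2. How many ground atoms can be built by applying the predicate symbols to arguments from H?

1539

First count ground terms of depth ≤ 2.
Count level by level. With function symbols g/1, the terms of depth ≤ k are the 3 constants together with each function applied to depth-≤(k−1) tuples, so N_k = 3 + N_{k-1}.
N_0 = 3
N_1 = 3 + 3 = 6
N_2 = 3 + 6 = 9
So |H| = 9.
Each predicate of arity r yields |H|^r ground atoms (one per choice of an r-tuple from H):
  C: 9^3 = 729;  B: 9^2 = 81;  A: 9^3 = 729
Total ground atoms: 729 + 81 + 729 = 1539.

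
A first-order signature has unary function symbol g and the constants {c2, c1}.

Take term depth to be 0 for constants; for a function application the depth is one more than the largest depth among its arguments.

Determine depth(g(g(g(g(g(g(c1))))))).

6

depth(g(c1)) = 1 + depth(c1) = 1 + 0 = 1
depth(g(g(c1))) = 1 + depth(g(c1)) = 1 + 1 = 2
depth(g(g(g(c1)))) = 1 + depth(g(g(c1))) = 1 + 2 = 3
depth(g(g(g(g(c1))))) = 1 + depth(g(g(g(c1)))) = 1 + 3 = 4
depth(g(g(g(g(g(c1)))))) = 1 + depth(g(g(g(g(c1))))) = 1 + 4 = 5
depth(g(g(g(g(g(g(c1))))))) = 1 + depth(g(g(g(g(g(c1)))))) = 1 + 5 = 6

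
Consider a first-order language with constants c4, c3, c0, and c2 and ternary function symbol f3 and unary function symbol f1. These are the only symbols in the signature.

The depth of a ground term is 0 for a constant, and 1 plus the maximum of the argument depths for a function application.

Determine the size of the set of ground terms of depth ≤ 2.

373324

Count level by level. With function symbols f3/3, f1/1, the terms of depth ≤ k are the 4 constants together with each function applied to depth-≤(k−1) tuples, so N_k = 4 + N_{k-1}^3 + N_{k-1}.
N_0 = 4
N_1 = 4 + 4^3 + 4 = 72
N_2 = 4 + 72^3 + 72 = 373324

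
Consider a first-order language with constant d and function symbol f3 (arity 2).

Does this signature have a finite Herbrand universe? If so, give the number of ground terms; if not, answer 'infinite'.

The signature has at least one function symbol (f3, arity 2) and at least one constant (d).
Iterating f3 gives infinitely many distinct ground terms: d, f3(d, d), f3(f3(d, d), f3(d, d)), ...
So the Herbrand universe is infinite.

infinite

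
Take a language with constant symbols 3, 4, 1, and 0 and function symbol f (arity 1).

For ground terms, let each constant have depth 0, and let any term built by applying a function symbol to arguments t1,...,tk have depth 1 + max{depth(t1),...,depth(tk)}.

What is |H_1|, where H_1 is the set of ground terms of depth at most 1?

Count level by level. With function symbols f/1, the terms of depth ≤ k are the 4 constants together with each function applied to depth-≤(k−1) tuples, so N_k = 4 + N_{k-1}.
N_0 = 4
N_1 = 4 + 4 = 8
Explicitly: 3, 4, 1, 0, f(3), f(4), f(1), f(0).

8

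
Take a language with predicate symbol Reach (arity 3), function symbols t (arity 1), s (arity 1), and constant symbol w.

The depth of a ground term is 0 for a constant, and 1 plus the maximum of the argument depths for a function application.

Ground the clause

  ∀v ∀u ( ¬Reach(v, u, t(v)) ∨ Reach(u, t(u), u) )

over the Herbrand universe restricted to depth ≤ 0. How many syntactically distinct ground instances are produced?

Ground terms of depth ≤ 0:
  If N_k denotes the number of depth-≤k ground terms, the 1 constant gives N_0 = 1, and each function symbol of arity r contributes N_{k-1}^r new terms at level k: N_k = 1 + N_{k-1} + N_{k-1}.
  N_0 = 1
So there is exactly 1 ground term available for substitution.
The clause has 2 distinct variables (v, u), each appearing in the body. In the free term algebra distinct substitutions yield syntactically distinct ground instances.
Number of ground instances = 1^2 = 1.

1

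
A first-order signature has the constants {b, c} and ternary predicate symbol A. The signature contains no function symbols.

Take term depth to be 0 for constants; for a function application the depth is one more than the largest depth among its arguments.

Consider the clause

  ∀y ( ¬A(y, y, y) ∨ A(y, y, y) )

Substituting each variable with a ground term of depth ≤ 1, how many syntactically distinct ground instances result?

2

Ground terms of depth ≤ 1:
  With no function symbols every ground term is a constant, so there are exactly 2 ground terms at every depth bound.
  N_0 = 2
  N_1 = 2
So there are 2 ground terms available for substitution.
The clause has 1 distinct variable (y), which appears in the body. In the free term algebra distinct substitutions yield syntactically distinct ground instances.
Number of ground instances = 2.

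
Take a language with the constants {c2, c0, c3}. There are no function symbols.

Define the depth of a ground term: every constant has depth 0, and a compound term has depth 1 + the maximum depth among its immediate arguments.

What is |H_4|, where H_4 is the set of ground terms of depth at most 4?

With no function symbols every ground term is a constant, so there are exactly 3 ground terms at every depth bound.
N_0 = 3
N_1 = 3
N_2 = 3
N_3 = 3
N_4 = 3

3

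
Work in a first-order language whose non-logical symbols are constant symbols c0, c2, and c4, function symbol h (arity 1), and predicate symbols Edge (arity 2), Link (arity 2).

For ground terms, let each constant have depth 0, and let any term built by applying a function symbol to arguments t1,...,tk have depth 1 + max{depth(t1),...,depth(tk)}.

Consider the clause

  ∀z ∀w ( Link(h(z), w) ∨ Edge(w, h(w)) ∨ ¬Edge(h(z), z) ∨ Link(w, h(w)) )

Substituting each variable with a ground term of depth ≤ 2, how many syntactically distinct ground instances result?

81

Ground terms of depth ≤ 2:
  Write N_k for the number of ground terms of depth ≤ k. A term of depth ≤ k is either a constant or a function symbol applied to arguments of depth ≤ k−1, so N_k = 3 + N_{k-1}.
  N_0 = 3
  N_1 = 3 + 3 = 6
  N_2 = 3 + 6 = 9
  Explicitly: c0, c2, c4, h(c0), h(c2), h(c4), h(h(c0)), h(h(c2)), h(h(c4)).
So there are 9 ground terms available for substitution.
There are 2 variables to instantiate (z, w), each occurring in at least one literal, so different choices give different ground instances.
Number of ground instances = 9^2 = 81.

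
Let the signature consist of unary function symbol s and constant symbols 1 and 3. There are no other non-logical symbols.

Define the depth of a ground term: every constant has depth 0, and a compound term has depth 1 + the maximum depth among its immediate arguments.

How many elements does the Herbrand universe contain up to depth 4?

10

Count level by level. With function symbols s/1, the terms of depth ≤ k are the 2 constants together with each function applied to depth-≤(k−1) tuples, so N_k = 2 + N_{k-1}.
N_0 = 2
N_1 = 2 + 2 = 4
N_2 = 2 + 4 = 6
N_3 = 2 + 6 = 8
N_4 = 2 + 8 = 10
Explicitly: 1, 3, s(1), s(3), s(s(1)), s(s(3)), s(s(s(1))), s(s(s(3))), s(s(s(s(1)))), s(s(s(s(3)))).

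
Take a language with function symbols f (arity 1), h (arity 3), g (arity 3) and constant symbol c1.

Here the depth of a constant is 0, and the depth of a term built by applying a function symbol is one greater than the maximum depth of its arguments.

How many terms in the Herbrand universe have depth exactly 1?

3

If N_k denotes the number of depth-≤k ground terms, the 1 constant gives N_0 = 1, and each function symbol of arity r contributes N_{k-1}^r new terms at level k: N_k = 1 + N_{k-1} + N_{k-1}^3 + N_{k-1}^3.
N_0 = 1
N_1 = 1 + 1 + 1^3 + 1^3 = 4
Terms of depth exactly 1: N_1 − N_0 = 4 − 1 = 3.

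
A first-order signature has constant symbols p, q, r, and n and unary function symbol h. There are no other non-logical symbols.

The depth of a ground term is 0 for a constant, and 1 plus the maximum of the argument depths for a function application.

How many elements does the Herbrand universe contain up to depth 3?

Count level by level. With function symbols h/1, the terms of depth ≤ k are the 4 constants together with each function applied to depth-≤(k−1) tuples, so N_k = 4 + N_{k-1}.
N_0 = 4
N_1 = 4 + 4 = 8
N_2 = 4 + 8 = 12
N_3 = 4 + 12 = 16

16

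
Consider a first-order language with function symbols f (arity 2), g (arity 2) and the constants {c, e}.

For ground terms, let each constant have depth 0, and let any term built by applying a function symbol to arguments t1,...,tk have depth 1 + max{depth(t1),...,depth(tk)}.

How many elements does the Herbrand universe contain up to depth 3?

81610

Let N_k = |{terms of depth ≤ k}|. Then N_0 = 2 and N_k = 2 + N_{k-1}^2 + N_{k-1}^2 for k ≥ 1 (one summand per function symbol, arity giving the exponent).
N_0 = 2
N_1 = 2 + 2^2 + 2^2 = 10
N_2 = 2 + 10^2 + 10^2 = 202
N_3 = 2 + 202^2 + 202^2 = 81610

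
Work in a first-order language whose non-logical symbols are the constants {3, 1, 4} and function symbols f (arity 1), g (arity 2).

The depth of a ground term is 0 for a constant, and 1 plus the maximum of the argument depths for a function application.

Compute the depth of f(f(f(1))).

depth(f(1)) = 1 + depth(1) = 1 + 0 = 1
depth(f(f(1))) = 1 + depth(f(1)) = 1 + 1 = 2
depth(f(f(f(1)))) = 1 + depth(f(f(1))) = 1 + 2 = 3

3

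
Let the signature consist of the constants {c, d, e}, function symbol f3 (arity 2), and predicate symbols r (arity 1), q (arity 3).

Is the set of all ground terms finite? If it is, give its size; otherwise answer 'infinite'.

infinite

The signature has at least one function symbol (f3, arity 2) and at least one constant (c).
Iterating f3 gives infinitely many distinct ground terms: c, f3(c, c), f3(f3(c, c), f3(c, c)), ...
So the Herbrand universe is infinite.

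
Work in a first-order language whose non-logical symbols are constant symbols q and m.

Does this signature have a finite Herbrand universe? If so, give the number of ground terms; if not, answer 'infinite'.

There are no function symbols, so every ground term is one of the 2 constants.
The Herbrand universe is {q, m}, which is finite with 2 elements.

2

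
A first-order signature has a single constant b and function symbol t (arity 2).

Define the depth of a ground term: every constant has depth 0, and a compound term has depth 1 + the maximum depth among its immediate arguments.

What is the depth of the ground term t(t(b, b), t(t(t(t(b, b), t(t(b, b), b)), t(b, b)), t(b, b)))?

6

depth(t(b, b)) = 1 + max(0, 0) = 1
depth(t(t(b, b), b)) = 1 + max(1, 0) = 2
depth(t(t(b, b), t(t(b, b), b))) = 1 + max(1, 2) = 3
depth(t(t(t(b, b), t(t(b, b), b)), t(b, b))) = 1 + max(3, 1) = 4
depth(t(t(t(t(b, b), t(t(b, b), b)), t(b, b)), t(b, b))) = 1 + max(4, 1) = 5
depth(t(t(b, b), t(t(t(t(b, b), t(t(b, b), b)), t(b, b)), t(b, b)))) = 1 + max(1, 5) = 6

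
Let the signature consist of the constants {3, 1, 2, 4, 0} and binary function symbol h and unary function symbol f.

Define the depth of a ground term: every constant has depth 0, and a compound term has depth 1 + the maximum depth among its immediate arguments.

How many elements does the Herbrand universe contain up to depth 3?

1601495

Let N_k count ground terms of depth at most k. Each non-constant term of depth ≤ k is some function symbol applied to depth-≤(k−1) arguments, giving N_k = 5 + N_{k-1}^2 + N_{k-1}.
N_0 = 5
N_1 = 5 + 5^2 + 5 = 35
N_2 = 5 + 35^2 + 35 = 1265
N_3 = 5 + 1265^2 + 1265 = 1601495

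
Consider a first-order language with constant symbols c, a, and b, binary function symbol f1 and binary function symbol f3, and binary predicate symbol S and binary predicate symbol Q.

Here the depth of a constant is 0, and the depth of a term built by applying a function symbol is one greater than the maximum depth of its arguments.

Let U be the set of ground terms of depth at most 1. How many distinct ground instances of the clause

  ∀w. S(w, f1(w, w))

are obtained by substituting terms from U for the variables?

21

Ground terms of depth ≤ 1:
  Let N_k count ground terms of depth at most k. Each non-constant term of depth ≤ k is some function symbol applied to depth-≤(k−1) arguments, giving N_k = 3 + N_{k-1}^2 + N_{k-1}^2.
  N_0 = 3
  N_1 = 3 + 3^2 + 3^2 = 21
So there are 21 ground terms available for substitution.
The variable w ranges independently over the available ground terms, and distinct assignments produce distinct instances.
Number of ground instances = 21.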